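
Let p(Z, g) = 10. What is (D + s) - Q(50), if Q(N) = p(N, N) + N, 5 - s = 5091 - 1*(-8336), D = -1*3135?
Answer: -16617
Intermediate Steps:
D = -3135
s = -13422 (s = 5 - (5091 - 1*(-8336)) = 5 - (5091 + 8336) = 5 - 1*13427 = 5 - 13427 = -13422)
Q(N) = 10 + N
(D + s) - Q(50) = (-3135 - 13422) - (10 + 50) = -16557 - 1*60 = -16557 - 60 = -16617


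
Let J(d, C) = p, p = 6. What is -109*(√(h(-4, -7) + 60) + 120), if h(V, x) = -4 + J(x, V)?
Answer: -13080 - 109*√62 ≈ -13938.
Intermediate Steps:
J(d, C) = 6
h(V, x) = 2 (h(V, x) = -4 + 6 = 2)
-109*(√(h(-4, -7) + 60) + 120) = -109*(√(2 + 60) + 120) = -109*(√62 + 120) = -109*(120 + √62) = -13080 - 109*√62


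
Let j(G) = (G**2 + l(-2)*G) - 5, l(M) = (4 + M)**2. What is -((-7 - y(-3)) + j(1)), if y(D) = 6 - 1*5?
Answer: 8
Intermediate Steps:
y(D) = 1 (y(D) = 6 - 5 = 1)
j(G) = -5 + G**2 + 4*G (j(G) = (G**2 + (4 - 2)**2*G) - 5 = (G**2 + 2**2*G) - 5 = (G**2 + 4*G) - 5 = -5 + G**2 + 4*G)
-((-7 - y(-3)) + j(1)) = -((-7 - 1*1) + (-5 + 1**2 + 4*1)) = -((-7 - 1) + (-5 + 1 + 4)) = -(-8 + 0) = -1*(-8) = 8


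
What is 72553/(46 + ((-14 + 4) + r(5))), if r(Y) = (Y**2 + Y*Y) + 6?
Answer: 72553/92 ≈ 788.62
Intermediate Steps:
r(Y) = 6 + 2*Y**2 (r(Y) = (Y**2 + Y**2) + 6 = 2*Y**2 + 6 = 6 + 2*Y**2)
72553/(46 + ((-14 + 4) + r(5))) = 72553/(46 + ((-14 + 4) + (6 + 2*5**2))) = 72553/(46 + (-10 + (6 + 2*25))) = 72553/(46 + (-10 + (6 + 50))) = 72553/(46 + (-10 + 56)) = 72553/(46 + 46) = 72553/92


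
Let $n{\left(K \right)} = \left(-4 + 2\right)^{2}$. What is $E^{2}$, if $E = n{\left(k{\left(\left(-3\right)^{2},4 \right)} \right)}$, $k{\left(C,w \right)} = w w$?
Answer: $16$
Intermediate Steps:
$k{\left(C,w \right)} = w^{2}$
$n{\left(K \right)} = 4$ ($n{\left(K \right)} = \left(-2\right)^{2} = 4$)
$E = 4$
$E^{2} = 4^{2} = 16$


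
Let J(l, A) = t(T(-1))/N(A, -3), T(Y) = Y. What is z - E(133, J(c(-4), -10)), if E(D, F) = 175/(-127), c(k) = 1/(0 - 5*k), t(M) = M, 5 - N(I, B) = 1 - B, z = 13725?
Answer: 1743250/127 ≈ 13726.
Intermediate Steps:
N(I, B) = 4 + B (N(I, B) = 5 - (1 - B) = 5 + (-1 + B) = 4 + B)
c(k) = -1/(5*k) (c(k) = 1/(-5*k) = -1/(5*k))
J(l, A) = -1 (J(l, A) = -1/(4 - 3) = -1/1 = -1*1 = -1)
E(D, F) = -175/127 (E(D, F) = 175*(-1/127) = -175/127)
z - E(133, J(c(-4), -10)) = 13725 - 1*(-175/127) = 13725 + 175/127 = 1743250/127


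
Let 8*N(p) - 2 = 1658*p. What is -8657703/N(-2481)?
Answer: 8657703/514187 ≈ 16.838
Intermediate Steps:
N(p) = ¼ + 829*p/4 (N(p) = ¼ + (1658*p)/8 = ¼ + 829*p/4)
-8657703/N(-2481) = -8657703/(¼ + (829/4)*(-2481)) = -8657703/(¼ - 2056749/4) = -8657703/(-514187) = -8657703*(-1/514187) = 8657703/514187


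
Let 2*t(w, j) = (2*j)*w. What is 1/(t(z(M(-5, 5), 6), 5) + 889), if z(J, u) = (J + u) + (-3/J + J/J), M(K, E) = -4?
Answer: 4/3631 ≈ 0.0011016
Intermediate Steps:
z(J, u) = 1 + J + u - 3/J (z(J, u) = (J + u) + (-3/J + 1) = (J + u) + (1 - 3/J) = 1 + J + u - 3/J)
t(w, j) = j*w (t(w, j) = ((2*j)*w)/2 = (2*j*w)/2 = j*w)
1/(t(z(M(-5, 5), 6), 5) + 889) = 1/(5*(1 - 4 + 6 - 3/(-4)) + 889) = 1/(5*(1 - 4 + 6 - 3*(-¼)) + 889) = 1/(5*(1 - 4 + 6 + ¾) + 889) = 1/(5*(15/4) + 889) = 1/(75/4 + 889) = 1/(3631/4) = 4/3631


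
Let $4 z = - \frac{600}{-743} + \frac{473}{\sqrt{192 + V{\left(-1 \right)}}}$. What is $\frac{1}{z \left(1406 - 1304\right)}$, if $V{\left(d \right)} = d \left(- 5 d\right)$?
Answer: $- \frac{297200}{11222004611} + \frac{47476214 \sqrt{187}}{572322235161} \approx 0.0011079$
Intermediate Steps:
$V{\left(d \right)} = - 5 d^{2}$
$z = \frac{150}{743} + \frac{43 \sqrt{187}}{68}$ ($z = \frac{- \frac{600}{-743} + \frac{473}{\sqrt{192 - 5 \left(-1\right)^{2}}}}{4} = \frac{\left(-600\right) \left(- \frac{1}{743}\right) + \frac{473}{\sqrt{192 - 5}}}{4} = \frac{\frac{600}{743} + \frac{473}{\sqrt{192 - 5}}}{4} = \frac{\frac{600}{743} + \frac{473}{\sqrt{187}}}{4} = \frac{\frac{600}{743} + 473 \frac{\sqrt{187}}{187}}{4} = \frac{\frac{600}{743} + \frac{43 \sqrt{187}}{17}}{4} = \frac{150}{743} + \frac{43 \sqrt{187}}{68} \approx 8.8492$)
$\frac{1}{z \left(1406 - 1304\right)} = \frac{1}{\left(\frac{150}{743} + \frac{43 \sqrt{187}}{68}\right) \left(1406 - 1304\right)} = \frac{1}{\left(\frac{150}{743} + \frac{43 \sqrt{187}}{68}\right) 102} = \frac{1}{\frac{15300}{743} + \frac{129 \sqrt{187}}{2}}$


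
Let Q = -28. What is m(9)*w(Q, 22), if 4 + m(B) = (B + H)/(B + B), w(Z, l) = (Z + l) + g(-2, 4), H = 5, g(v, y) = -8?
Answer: 406/9 ≈ 45.111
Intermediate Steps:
w(Z, l) = -8 + Z + l (w(Z, l) = (Z + l) - 8 = -8 + Z + l)
m(B) = -4 + (5 + B)/(2*B) (m(B) = -4 + (B + 5)/(B + B) = -4 + (5 + B)/((2*B)) = -4 + (5 + B)*(1/(2*B)) = -4 + (5 + B)/(2*B))
m(9)*w(Q, 22) = ((½)*(5 - 7*9)/9)*(-8 - 28 + 22) = ((½)*(⅑)*(5 - 63))*(-14) = ((½)*(⅑)*(-58))*(-14) = -29/9*(-14) = 406/9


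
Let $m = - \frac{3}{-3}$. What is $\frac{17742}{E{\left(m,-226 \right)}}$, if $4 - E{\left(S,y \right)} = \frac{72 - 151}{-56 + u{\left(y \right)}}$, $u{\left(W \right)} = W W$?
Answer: $\frac{301732280}{68053} \approx 4433.8$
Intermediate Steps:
$u{\left(W \right)} = W^{2}$
$m = 1$ ($m = \left(-3\right) \left(- \frac{1}{3}\right) = 1$)
$E{\left(S,y \right)} = 4 + \frac{79}{-56 + y^{2}}$ ($E{\left(S,y \right)} = 4 - \frac{72 - 151}{-56 + y^{2}} = 4 - - \frac{79}{-56 + y^{2}} = 4 + \frac{79}{-56 + y^{2}}$)
$\frac{17742}{E{\left(m,-226 \right)}} = \frac{17742}{\frac{1}{-56 + \left(-226\right)^{2}} \left(-145 + 4 \left(-226\right)^{2}\right)} = \frac{17742}{\frac{1}{-56 + 51076} \left(-145 + 4 \cdot 51076\right)} = \frac{17742}{\frac{1}{51020} \left(-145 + 204304\right)} = \frac{17742}{\frac{1}{51020} \cdot 204159} = \frac{17742}{\frac{204159}{51020}} = 17742 \cdot \frac{51020}{204159} = \frac{301732280}{68053}$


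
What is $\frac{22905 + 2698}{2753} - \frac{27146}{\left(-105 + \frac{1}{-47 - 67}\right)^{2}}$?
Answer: $\frac{2697804581875}{394518227273} \approx 6.8382$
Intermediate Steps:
$\frac{22905 + 2698}{2753} - \frac{27146}{\left(-105 + \frac{1}{-47 - 67}\right)^{2}} = 25603 \cdot \frac{1}{2753} - \frac{27146}{\left(-105 + \frac{1}{-114}\right)^{2}} = \frac{25603}{2753} - \frac{27146}{\left(-105 - \frac{1}{114}\right)^{2}} = \frac{25603}{2753} - \frac{27146}{\left(- \frac{11971}{114}\right)^{2}} = \frac{25603}{2753} - \frac{27146}{\frac{143304841}{12996}} = \frac{25603}{2753} - \frac{352789416}{143304841} = \frac{2697804581875}{394518227273}$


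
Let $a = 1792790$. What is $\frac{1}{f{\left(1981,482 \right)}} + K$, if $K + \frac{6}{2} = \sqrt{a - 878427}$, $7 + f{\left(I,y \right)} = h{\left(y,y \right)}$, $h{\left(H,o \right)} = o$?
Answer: $- \frac{1424}{475} + \sqrt{914363} \approx 953.23$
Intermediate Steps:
$f{\left(I,y \right)} = -7 + y$
$K = -3 + \sqrt{914363}$ ($K = -3 + \sqrt{1792790 - 878427} = -3 + \sqrt{914363} \approx 953.22$)
$\frac{1}{f{\left(1981,482 \right)}} + K = \frac{1}{-7 + 482} - \left(3 - \sqrt{914363}\right) = \frac{1}{475} - \left(3 - \sqrt{914363}\right) = - \frac{1424}{475} + \sqrt{914363}$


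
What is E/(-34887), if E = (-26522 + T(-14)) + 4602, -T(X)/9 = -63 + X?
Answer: 21227/34887 ≈ 0.60845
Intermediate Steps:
T(X) = 567 - 9*X (T(X) = -9*(-63 + X) = 567 - 9*X)
E = -21227 (E = (-26522 + (567 - 9*(-14))) + 4602 = (-26522 + (567 + 126)) + 4602 = (-26522 + 693) + 4602 = -25829 + 4602 = -21227)
E/(-34887) = -21227/(-34887) = -21227*(-1/34887) = 21227/34887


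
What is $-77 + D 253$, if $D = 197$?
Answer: $49764$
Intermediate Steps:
$-77 + D 253 = -77 + 197 \cdot 253 = -77 + 49841 = 49764$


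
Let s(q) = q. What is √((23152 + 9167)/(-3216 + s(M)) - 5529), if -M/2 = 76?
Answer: I*√15706660422/1684 ≈ 74.422*I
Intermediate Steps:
M = -152 (M = -2*76 = -152)
√((23152 + 9167)/(-3216 + s(M)) - 5529) = √((23152 + 9167)/(-3216 - 152) - 5529) = √(32319/(-3368) - 5529) = √(32319*(-1/3368) - 5529) = √(-32319/3368 - 5529) = √(-18653991/3368) = I*√15706660422/1684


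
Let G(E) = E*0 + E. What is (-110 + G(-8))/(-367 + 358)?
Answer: 118/9 ≈ 13.111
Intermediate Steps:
G(E) = E (G(E) = 0 + E = E)
(-110 + G(-8))/(-367 + 358) = (-110 - 8)/(-367 + 358) = -118/(-9) = -118*(-1/9) = 118/9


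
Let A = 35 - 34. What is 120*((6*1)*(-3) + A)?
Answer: -2040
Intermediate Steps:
A = 1
120*((6*1)*(-3) + A) = 120*((6*1)*(-3) + 1) = 120*(6*(-3) + 1) = 120*(-18 + 1) = 120*(-17) = -2040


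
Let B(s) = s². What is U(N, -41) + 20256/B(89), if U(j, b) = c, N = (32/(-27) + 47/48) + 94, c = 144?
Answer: 1160880/7921 ≈ 146.56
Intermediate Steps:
N = 40519/432 (N = (32*(-1/27) + 47*(1/48)) + 94 = (-32/27 + 47/48) + 94 = -89/432 + 94 = 40519/432 ≈ 93.794)
U(j, b) = 144
U(N, -41) + 20256/B(89) = 144 + 20256/(89²) = 144 + 20256/7921 = 1160880/7921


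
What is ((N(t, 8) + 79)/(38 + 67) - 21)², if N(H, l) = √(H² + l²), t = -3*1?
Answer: (2126 - √73)²/11025 ≈ 406.68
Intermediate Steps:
t = -3
((N(t, 8) + 79)/(38 + 67) - 21)² = ((√((-3)² + 8²) + 79)/(38 + 67) - 21)² = ((√(9 + 64) + 79)/105 - 21)² = ((√73 + 79)*(1/105) - 21)² = ((79 + √73)*(1/105) - 21)² = ((79/105 + √73/105) - 21)² = (-2126/105 + √73/105)²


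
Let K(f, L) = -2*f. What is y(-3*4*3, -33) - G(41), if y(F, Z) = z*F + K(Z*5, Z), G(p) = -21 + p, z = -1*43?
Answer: 1858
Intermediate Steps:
z = -43
y(F, Z) = -43*F - 10*Z (y(F, Z) = -43*F - 2*Z*5 = -43*F - 10*Z)
y(-3*4*3, -33) - G(41) = (-43*(-3*4)*3 - 10*(-33)) - (-21 + 41) = (-(-516)*3 + 330) - 1*20 = (-43*(-36) + 330) - 20 = (1548 + 330) - 20 = 1878 - 20 = 1858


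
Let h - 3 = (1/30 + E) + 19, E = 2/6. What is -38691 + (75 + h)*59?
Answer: -988391/30 ≈ -32946.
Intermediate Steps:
E = 1/3 (E = 2*(1/6) = 1/3 ≈ 0.33333)
h = 671/30 (h = 3 + ((1/30 + 1/3) + 19) = 3 + (11/30 + 19) = 3 + 581/30 = 671/30 ≈ 22.367)
-38691 + (75 + h)*59 = -38691 + (75 + 671/30)*59 = -38691 + (2921/30)*59 = -38691 + 172339/30 = -988391/30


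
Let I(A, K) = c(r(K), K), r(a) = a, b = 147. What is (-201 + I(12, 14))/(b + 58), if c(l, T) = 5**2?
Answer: -176/205 ≈ -0.85854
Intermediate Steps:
c(l, T) = 25
I(A, K) = 25
(-201 + I(12, 14))/(b + 58) = (-201 + 25)/(147 + 58) = -176/205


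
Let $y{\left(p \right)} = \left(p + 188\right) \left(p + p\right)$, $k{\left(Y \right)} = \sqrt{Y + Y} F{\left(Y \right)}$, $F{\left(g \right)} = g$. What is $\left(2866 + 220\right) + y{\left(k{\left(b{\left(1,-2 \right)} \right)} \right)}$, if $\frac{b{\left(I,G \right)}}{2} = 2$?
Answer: $3342 + 3008 \sqrt{2} \approx 7596.0$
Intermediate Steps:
$b{\left(I,G \right)} = 4$ ($b{\left(I,G \right)} = 2 \cdot 2 = 4$)
$k{\left(Y \right)} = \sqrt{2} Y^{\frac{3}{2}}$ ($k{\left(Y \right)} = \sqrt{Y + Y} Y = \sqrt{2 Y} Y = \sqrt{2} \sqrt{Y} Y = \sqrt{2} Y^{\frac{3}{2}}$)
$y{\left(p \right)} = 2 p \left(188 + p\right)$ ($y{\left(p \right)} = \left(188 + p\right) 2 p = 2 p \left(188 + p\right)$)
$\left(2866 + 220\right) + y{\left(k{\left(b{\left(1,-2 \right)} \right)} \right)} = \left(2866 + 220\right) + 2 \sqrt{2} \cdot 4^{\frac{3}{2}} \left(188 + \sqrt{2} \cdot 4^{\frac{3}{2}}\right) = 3086 + 2 \sqrt{2} \cdot 8 \left(188 + \sqrt{2} \cdot 8\right) = 3086 + 2 \cdot 8 \sqrt{2} \left(188 + 8 \sqrt{2}\right) = 3086 + 16 \sqrt{2} \left(188 + 8 \sqrt{2}\right)$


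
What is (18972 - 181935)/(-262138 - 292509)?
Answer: 162963/554647 ≈ 0.29381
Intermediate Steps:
(18972 - 181935)/(-262138 - 292509) = -162963/(-554647) = -162963*(-1/554647) = 162963/554647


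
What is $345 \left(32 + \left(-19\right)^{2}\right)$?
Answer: $135585$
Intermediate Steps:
$345 \left(32 + \left(-19\right)^{2}\right) = 345 \left(32 + 361\right) = 345 \cdot 393 = 135585$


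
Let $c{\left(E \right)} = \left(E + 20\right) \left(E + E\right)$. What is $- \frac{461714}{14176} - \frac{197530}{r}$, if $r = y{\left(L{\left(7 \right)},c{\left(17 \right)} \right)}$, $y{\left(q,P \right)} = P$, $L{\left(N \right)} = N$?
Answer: $- \frac{845255373}{4458352} \approx -189.59$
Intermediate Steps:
$c{\left(E \right)} = 2 E \left(20 + E\right)$ ($c{\left(E \right)} = \left(20 + E\right) 2 E = 2 E \left(20 + E\right)$)
$r = 1258$ ($r = 2 \cdot 17 \left(20 + 17\right) = 2 \cdot 17 \cdot 37 = 1258$)
$- \frac{461714}{14176} - \frac{197530}{r} = - \frac{461714}{14176} - \frac{197530}{1258} = \left(-461714\right) \frac{1}{14176} - \frac{98765}{629} = - \frac{230857}{7088} - \frac{98765}{629} = - \frac{845255373}{4458352}$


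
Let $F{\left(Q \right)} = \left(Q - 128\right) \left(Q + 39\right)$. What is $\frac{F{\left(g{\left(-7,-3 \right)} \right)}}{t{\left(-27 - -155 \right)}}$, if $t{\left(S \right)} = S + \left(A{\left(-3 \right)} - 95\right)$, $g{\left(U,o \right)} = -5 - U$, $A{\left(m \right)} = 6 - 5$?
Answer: $- \frac{2583}{17} \approx -151.94$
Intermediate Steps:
$A{\left(m \right)} = 1$ ($A{\left(m \right)} = 6 - 5 = 1$)
$t{\left(S \right)} = -94 + S$ ($t{\left(S \right)} = S + \left(1 - 95\right) = S - 94 = -94 + S$)
$F{\left(Q \right)} = \left(-128 + Q\right) \left(39 + Q\right)$
$\frac{F{\left(g{\left(-7,-3 \right)} \right)}}{t{\left(-27 - -155 \right)}} = \frac{-4992 + \left(-5 - -7\right)^{2} - 89 \left(-5 - -7\right)}{-94 - -128} = \frac{-4992 + \left(-5 + 7\right)^{2} - 89 \left(-5 + 7\right)}{-94 + \left(-27 + 155\right)} = \frac{-4992 + 2^{2} - 178}{-94 + 128} = \frac{-4992 + 4 - 178}{34} = \left(-5166\right) \frac{1}{34} = - \frac{2583}{17}$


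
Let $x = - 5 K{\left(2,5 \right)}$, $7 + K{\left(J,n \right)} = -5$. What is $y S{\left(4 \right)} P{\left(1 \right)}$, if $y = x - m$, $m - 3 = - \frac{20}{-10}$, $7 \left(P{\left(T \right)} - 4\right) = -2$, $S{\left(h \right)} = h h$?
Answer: $\frac{22880}{7} \approx 3268.6$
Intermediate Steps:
$K{\left(J,n \right)} = -12$ ($K{\left(J,n \right)} = -7 - 5 = -12$)
$S{\left(h \right)} = h^{2}$
$P{\left(T \right)} = \frac{26}{7}$ ($P{\left(T \right)} = 4 + \frac{1}{7} \left(-2\right) = 4 - \frac{2}{7} = \frac{26}{7}$)
$m = 5$ ($m = 3 - \frac{20}{-10} = 3 - -2 = 3 + 2 = 5$)
$x = 60$ ($x = \left(-5\right) \left(-12\right) = 60$)
$y = 55$ ($y = 60 - 5 = 55$)
$y S{\left(4 \right)} P{\left(1 \right)} = 55 \cdot 4^{2} \cdot \frac{26}{7} = 55 \cdot 16 \cdot \frac{26}{7} = 880 \cdot \frac{26}{7} = \frac{22880}{7}$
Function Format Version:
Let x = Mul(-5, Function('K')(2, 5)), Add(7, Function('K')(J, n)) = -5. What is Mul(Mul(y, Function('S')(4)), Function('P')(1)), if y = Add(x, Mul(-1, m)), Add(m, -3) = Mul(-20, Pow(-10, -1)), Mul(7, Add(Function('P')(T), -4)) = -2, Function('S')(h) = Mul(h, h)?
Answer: Rational(22880, 7) ≈ 3268.6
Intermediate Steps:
Function('K')(J, n) = -12 (Function('K')(J, n) = Add(-7, -5) = -12)
Function('S')(h) = Pow(h, 2)
Function('P')(T) = Rational(26, 7) (Function('P')(T) = Add(4, Mul(Rational(1, 7), -2)) = Add(4, Rational(-2, 7)) = Rational(26, 7))
m = 5 (m = Add(3, Mul(-20, Pow(-10, -1))) = Add(3, Mul(-20, Rational(-1, 10))) = Add(3, 2) = 5)
x = 60 (x = Mul(-5, -12) = 60)
y = 55 (y = Add(60, Mul(-1, 5)) = Add(60, -5) = 55)
Mul(Mul(y, Function('S')(4)), Function('P')(1)) = Mul(Mul(55, Pow(4, 2)), Rational(26, 7)) = Mul(Mul(55, 16), Rational(26, 7)) = Mul(880, Rational(26, 7)) = Rational(22880, 7)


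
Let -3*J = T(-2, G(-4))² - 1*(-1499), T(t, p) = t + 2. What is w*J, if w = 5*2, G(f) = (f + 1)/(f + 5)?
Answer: -14990/3 ≈ -4996.7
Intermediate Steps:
G(f) = (1 + f)/(5 + f)
T(t, p) = 2 + t
w = 10
J = -1499/3 (J = -((2 - 2)² - 1*(-1499))/3 = -(0² + 1499)/3 = -(0 + 1499)/3 = -⅓*1499 = -1499/3 ≈ -499.67)
w*J = 10*(-1499/3) = -14990/3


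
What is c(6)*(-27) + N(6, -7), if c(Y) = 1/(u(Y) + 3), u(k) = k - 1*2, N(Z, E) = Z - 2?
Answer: ⅐ ≈ 0.14286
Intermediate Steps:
N(Z, E) = -2 + Z
u(k) = -2 + k (u(k) = k - 2 = -2 + k)
c(Y) = 1/(1 + Y) (c(Y) = 1/((-2 + Y) + 3) = 1/(1 + Y))
c(6)*(-27) + N(6, -7) = -27/(1 + 6) + (-2 + 6) = -27/7 + 4 = ⅐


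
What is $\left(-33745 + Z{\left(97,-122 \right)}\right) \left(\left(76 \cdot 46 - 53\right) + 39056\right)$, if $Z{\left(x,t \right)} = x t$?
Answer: $-1937061921$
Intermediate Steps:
$Z{\left(x,t \right)} = t x$
$\left(-33745 + Z{\left(97,-122 \right)}\right) \left(\left(76 \cdot 46 - 53\right) + 39056\right) = \left(-33745 - 11834\right) \left(\left(76 \cdot 46 - 53\right) + 39056\right) = \left(-33745 - 11834\right) \left(\left(3496 - 53\right) + 39056\right) = - 45579 \left(3443 + 39056\right) = \left(-45579\right) 42499 = -1937061921$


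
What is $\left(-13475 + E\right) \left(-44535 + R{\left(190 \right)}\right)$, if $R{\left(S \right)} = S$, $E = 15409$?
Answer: $-85763230$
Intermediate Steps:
$\left(-13475 + E\right) \left(-44535 + R{\left(190 \right)}\right) = \left(-13475 + 15409\right) \left(-44535 + 190\right) = 1934 \left(-44345\right) = -85763230$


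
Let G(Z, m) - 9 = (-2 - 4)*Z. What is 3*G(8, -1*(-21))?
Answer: -117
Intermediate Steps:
G(Z, m) = 9 - 6*Z (G(Z, m) = 9 + (-2 - 4)*Z = 9 - 6*Z)
3*G(8, -1*(-21)) = 3*(9 - 6*8) = 3*(9 - 48) = 3*(-39) = -117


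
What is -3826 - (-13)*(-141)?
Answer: -5659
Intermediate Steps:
-3826 - (-13)*(-141) = -3826 - 1*1833 = -3826 - 1833 = -5659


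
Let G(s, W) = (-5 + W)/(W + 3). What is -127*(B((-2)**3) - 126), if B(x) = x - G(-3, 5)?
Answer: 17018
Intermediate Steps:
G(s, W) = (-5 + W)/(3 + W)
B(x) = x (B(x) = x - (-5 + 5)/(3 + 5) = x - 0/8 = x - 1*0 = x + 0 = x)
-127*(B((-2)**3) - 126) = -127*((-2)**3 - 126) = -127*(-8 - 126) = -127*(-134) = 17018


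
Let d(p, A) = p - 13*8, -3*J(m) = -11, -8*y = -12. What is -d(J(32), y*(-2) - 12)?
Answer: 301/3 ≈ 100.33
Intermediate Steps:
y = 3/2 (y = -⅛*(-12) = 3/2 ≈ 1.5000)
J(m) = 11/3 (J(m) = -⅓*(-11) = 11/3)
d(p, A) = -104 + p (d(p, A) = p - 104 = -104 + p)
-d(J(32), y*(-2) - 12) = -(-104 + 11/3) = -1*(-301/3) = 301/3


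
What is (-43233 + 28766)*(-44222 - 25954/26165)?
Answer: 16739687346728/26165 ≈ 6.3977e+8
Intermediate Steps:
(-43233 + 28766)*(-44222 - 25954/26165) = -14467*(-44222 - 25954*1/26165) = -14467*(-44222 - 25954/26165) = -14467*(-1157094584/26165) = 16739687346728/26165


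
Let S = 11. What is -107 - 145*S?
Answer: -1702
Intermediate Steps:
-107 - 145*S = -107 - 145*11 = -107 - 1595 = -1702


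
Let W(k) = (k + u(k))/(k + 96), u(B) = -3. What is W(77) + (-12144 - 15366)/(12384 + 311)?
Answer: -763960/439247 ≈ -1.7392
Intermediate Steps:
W(k) = (-3 + k)/(96 + k) (W(k) = (k - 3)/(k + 96) = (-3 + k)/(96 + k))
W(77) + (-12144 - 15366)/(12384 + 311) = (-3 + 77)/(96 + 77) + (-12144 - 15366)/(12384 + 311) = 74/173 - 27510/12695 = (1/173)*74 - 27510*1/12695 = 74/173 - 5502/2539 = -763960/439247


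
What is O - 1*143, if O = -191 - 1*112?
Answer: -446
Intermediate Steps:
O = -303 (O = -191 - 112 = -303)
O - 1*143 = -303 - 1*143 = -303 - 143 = -446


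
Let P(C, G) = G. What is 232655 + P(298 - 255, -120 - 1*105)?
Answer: 232430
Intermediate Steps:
232655 + P(298 - 255, -120 - 1*105) = 232655 + (-120 - 1*105) = 232655 + (-120 - 105) = 232655 - 225 = 232430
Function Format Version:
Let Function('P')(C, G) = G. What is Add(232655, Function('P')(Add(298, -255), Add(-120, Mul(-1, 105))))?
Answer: 232430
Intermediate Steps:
Add(232655, Function('P')(Add(298, -255), Add(-120, Mul(-1, 105)))) = Add(232655, Add(-120, Mul(-1, 105))) = Add(232655, Add(-120, -105)) = Add(232655, -225) = 232430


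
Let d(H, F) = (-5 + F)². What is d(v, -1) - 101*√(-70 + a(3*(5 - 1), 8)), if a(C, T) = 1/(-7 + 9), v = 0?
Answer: 36 - 101*I*√278/2 ≈ 36.0 - 842.0*I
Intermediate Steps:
a(C, T) = ½ (a(C, T) = 1/2 = ½)
d(v, -1) - 101*√(-70 + a(3*(5 - 1), 8)) = (-5 - 1)² - 101*√(-70 + ½) = (-6)² - 101*I*√278/2 = 36 - 101*I*√278/2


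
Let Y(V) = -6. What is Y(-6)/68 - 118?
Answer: -4015/34 ≈ -118.09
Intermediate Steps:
Y(-6)/68 - 118 = -6/68 - 118 = (1/68)*(-6) - 118 = -3/34 - 118 = -4015/34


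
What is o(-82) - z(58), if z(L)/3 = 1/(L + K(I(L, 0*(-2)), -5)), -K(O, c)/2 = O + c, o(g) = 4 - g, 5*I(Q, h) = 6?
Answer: 28193/328 ≈ 85.954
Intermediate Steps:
I(Q, h) = 6/5 (I(Q, h) = (⅕)*6 = 6/5)
K(O, c) = -2*O - 2*c (K(O, c) = -2*(O + c) = -2*O - 2*c)
z(L) = 3/(38/5 + L) (z(L) = 3/(L + (-2*6/5 - 2*(-5))) = 3/(L + (-12/5 + 10)) = 3/(L + 38/5) = 3/(38/5 + L))
o(-82) - z(58) = (4 - 1*(-82)) - 15/(38 + 5*58) = (4 + 82) - 15/(38 + 290) = 86 - 15/328 = 28193/328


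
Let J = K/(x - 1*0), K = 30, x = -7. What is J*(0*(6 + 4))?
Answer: 0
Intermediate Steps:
J = -30/7 (J = 30/(-7 - 1*0) = 30/(-7 + 0) = 30/(-7) = 30*(-1/7) = -30/7 ≈ -4.2857)
J*(0*(6 + 4)) = -0*(6 + 4) = -0*10 = -30/7*0 = 0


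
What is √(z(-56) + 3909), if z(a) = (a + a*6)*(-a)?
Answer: I*√18043 ≈ 134.32*I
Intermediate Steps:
z(a) = -7*a² (z(a) = (a + 6*a)*(-a) = (7*a)*(-a) = -7*a²)
√(z(-56) + 3909) = √(-7*(-56)² + 3909) = √(-7*3136 + 3909) = √(-21952 + 3909) = √(-18043) = I*√18043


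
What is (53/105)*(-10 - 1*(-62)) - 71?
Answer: -4699/105 ≈ -44.752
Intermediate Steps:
(53/105)*(-10 - 1*(-62)) - 71 = (53*(1/105))*(-10 + 62) - 71 = (53/105)*52 - 71 = 2756/105 - 71 = -4699/105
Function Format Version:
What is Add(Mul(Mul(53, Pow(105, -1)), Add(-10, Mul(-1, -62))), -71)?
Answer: Rational(-4699, 105) ≈ -44.752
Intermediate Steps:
Add(Mul(Mul(53, Pow(105, -1)), Add(-10, Mul(-1, -62))), -71) = Add(Mul(Mul(53, Rational(1, 105)), Add(-10, 62)), -71) = Add(Mul(Rational(53, 105), 52), -71) = Add(Rational(2756, 105), -71) = Rational(-4699, 105)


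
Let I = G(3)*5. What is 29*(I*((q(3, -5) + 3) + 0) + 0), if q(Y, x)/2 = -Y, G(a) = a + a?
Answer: -2610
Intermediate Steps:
G(a) = 2*a
q(Y, x) = -2*Y (q(Y, x) = 2*(-Y) = -2*Y)
I = 30 (I = (2*3)*5 = 6*5 = 30)
29*(I*((q(3, -5) + 3) + 0) + 0) = 29*(30*((-2*3 + 3) + 0) + 0) = 29*(30*((-6 + 3) + 0) + 0) = 29*(30*(-3 + 0) + 0) = 29*(30*(-3) + 0) = 29*(-90 + 0) = 29*(-90) = -2610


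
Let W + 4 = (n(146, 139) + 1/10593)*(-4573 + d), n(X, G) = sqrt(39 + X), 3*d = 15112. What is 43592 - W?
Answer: 1385435891/31779 - 1393*sqrt(185)/3 ≈ 37280.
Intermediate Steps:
d = 15112/3 (d = (1/3)*15112 = 15112/3 ≈ 5037.3)
W = -125723/31779 + 1393*sqrt(185)/3 (W = -4 + (sqrt(39 + 146) + 1/10593)*(-4573 + 15112/3) = -4 + (sqrt(185) + 1/10593)*(1393/3) = -4 + (1/10593 + sqrt(185))*(1393/3) = -4 + (1393/31779 + 1393*sqrt(185)/3) = -125723/31779 + 1393*sqrt(185)/3 ≈ 6311.7)
43592 - W = 43592 - (-125723/31779 + 1393*sqrt(185)/3) = 43592 + (125723/31779 - 1393*sqrt(185)/3) = 1385435891/31779 - 1393*sqrt(185)/3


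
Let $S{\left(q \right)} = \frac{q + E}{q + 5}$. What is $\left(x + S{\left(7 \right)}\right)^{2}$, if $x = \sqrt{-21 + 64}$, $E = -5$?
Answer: $\frac{1549}{36} + \frac{\sqrt{43}}{3} \approx 45.214$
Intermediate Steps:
$S{\left(q \right)} = \frac{-5 + q}{5 + q}$ ($S{\left(q \right)} = \frac{q - 5}{q + 5} = \frac{-5 + q}{5 + q}$)
$x = \sqrt{43} \approx 6.5574$
$\left(x + S{\left(7 \right)}\right)^{2} = \left(\sqrt{43} + \frac{-5 + 7}{5 + 7}\right)^{2} = \left(\sqrt{43} + \frac{1}{12} \cdot 2\right)^{2} = \left(\sqrt{43} + \frac{1}{6}\right)^{2} = \left(\frac{1}{6} + \sqrt{43}\right)^{2}$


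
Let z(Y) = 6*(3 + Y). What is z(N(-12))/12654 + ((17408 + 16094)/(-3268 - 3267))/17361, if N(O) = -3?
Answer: -33502/113454135 ≈ -0.00029529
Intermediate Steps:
z(Y) = 18 + 6*Y
z(N(-12))/12654 + ((17408 + 16094)/(-3268 - 3267))/17361 = (18 + 6*(-3))/12654 + ((17408 + 16094)/(-3268 - 3267))/17361 = (18 - 18)*(1/12654) + (33502/(-6535))*(1/17361) = 0*(1/12654) + (33502*(-1/6535))*(1/17361) = 0 - 33502/6535*1/17361 = 0 - 33502/113454135 = -33502/113454135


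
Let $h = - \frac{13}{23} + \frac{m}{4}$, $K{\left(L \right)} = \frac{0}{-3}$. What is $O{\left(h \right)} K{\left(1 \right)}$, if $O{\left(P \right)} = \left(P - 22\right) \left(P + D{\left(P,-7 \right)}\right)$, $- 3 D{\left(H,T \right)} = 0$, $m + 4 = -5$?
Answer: $0$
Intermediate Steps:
$K{\left(L \right)} = 0$ ($K{\left(L \right)} = 0 \left(- \frac{1}{3}\right) = 0$)
$m = -9$ ($m = -4 - 5 = -9$)
$D{\left(H,T \right)} = 0$ ($D{\left(H,T \right)} = \left(- \frac{1}{3}\right) 0 = 0$)
$h = - \frac{259}{92}$ ($h = - \frac{13}{23} - \frac{9}{4} = - \frac{259}{92} \approx -2.8152$)
$O{\left(P \right)} = P \left(-22 + P\right)$ ($O{\left(P \right)} = \left(P - 22\right) \left(P + 0\right) = \left(-22 + P\right) P = P \left(-22 + P\right)$)
$O{\left(h \right)} K{\left(1 \right)} = - \frac{259 \left(-22 - \frac{259}{92}\right)}{92} \cdot 0 = \left(- \frac{259}{92}\right) \left(- \frac{2283}{92}\right) 0 = \frac{591297}{8464} \cdot 0 = 0$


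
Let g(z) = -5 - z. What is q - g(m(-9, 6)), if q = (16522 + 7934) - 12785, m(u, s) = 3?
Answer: 11679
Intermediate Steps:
q = 11671 (q = 24456 - 12785 = 11671)
q - g(m(-9, 6)) = 11671 - (-5 - 1*3) = 11671 - (-5 - 3) = 11671 - 1*(-8) = 11671 + 8 = 11679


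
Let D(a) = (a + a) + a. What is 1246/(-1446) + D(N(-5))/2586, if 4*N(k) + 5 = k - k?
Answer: -2151719/2492904 ≈ -0.86314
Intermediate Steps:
N(k) = -5/4 (N(k) = -5/4 + (k - k)/4 = -5/4 + (¼)*0 = -5/4 + 0 = -5/4)
D(a) = 3*a (D(a) = 2*a + a = 3*a)
1246/(-1446) + D(N(-5))/2586 = 1246/(-1446) + (3*(-5/4))/2586 = 1246*(-1/1446) - 15/4*1/2586 = -623/723 - 5/3448 = -2151719/2492904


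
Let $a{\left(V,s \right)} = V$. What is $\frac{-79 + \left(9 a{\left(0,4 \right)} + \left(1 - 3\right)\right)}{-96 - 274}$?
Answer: $\frac{81}{370} \approx 0.21892$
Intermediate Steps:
$\frac{-79 + \left(9 a{\left(0,4 \right)} + \left(1 - 3\right)\right)}{-96 - 274} = \frac{-79 + \left(9 \cdot 0 + \left(1 - 3\right)\right)}{-96 - 274} = \frac{-79 + \left(0 + \left(1 - 3\right)\right)}{-370} = \left(-79 + \left(0 - 2\right)\right) \left(- \frac{1}{370}\right) = \left(-79 - 2\right) \left(- \frac{1}{370}\right) = \left(-81\right) \left(- \frac{1}{370}\right) = \frac{81}{370}$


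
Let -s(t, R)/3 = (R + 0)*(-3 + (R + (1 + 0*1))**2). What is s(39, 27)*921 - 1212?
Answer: -58264593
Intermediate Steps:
s(t, R) = -3*R*(-3 + (1 + R)**2) (s(t, R) = -3*(R + 0)*(-3 + (R + (1 + 0*1))**2) = -3*R*(-3 + (R + (1 + 0))**2) = -3*R*(-3 + (R + 1)**2) = -3*R*(-3 + (1 + R)**2))
s(39, 27)*921 - 1212 = -3*27*(-3 + (1 + 27)**2)*921 - 1212 = -3*27*(-3 + 28**2)*921 - 1212 = -3*27*(-3 + 784)*921 - 1212 = -3*27*781*921 - 1212 = -63261*921 - 1212 = -58263381 - 1212 = -58264593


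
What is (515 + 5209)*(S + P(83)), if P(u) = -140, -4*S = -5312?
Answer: 6800112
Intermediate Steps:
S = 1328 (S = -1/4*(-5312) = 1328)
(515 + 5209)*(S + P(83)) = (515 + 5209)*(1328 - 140) = 5724*1188 = 6800112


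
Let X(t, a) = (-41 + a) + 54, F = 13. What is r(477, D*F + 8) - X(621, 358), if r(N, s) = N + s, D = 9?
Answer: 231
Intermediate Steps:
X(t, a) = 13 + a
r(477, D*F + 8) - X(621, 358) = (477 + (9*13 + 8)) - (13 + 358) = (477 + (117 + 8)) - 1*371 = (477 + 125) - 371 = 602 - 371 = 231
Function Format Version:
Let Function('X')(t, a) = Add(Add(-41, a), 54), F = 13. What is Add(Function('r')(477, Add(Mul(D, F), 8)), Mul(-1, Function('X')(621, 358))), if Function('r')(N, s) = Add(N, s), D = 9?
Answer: 231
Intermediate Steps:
Function('X')(t, a) = Add(13, a)
Add(Function('r')(477, Add(Mul(D, F), 8)), Mul(-1, Function('X')(621, 358))) = Add(Add(477, Add(Mul(9, 13), 8)), Mul(-1, Add(13, 358))) = Add(Add(477, Add(117, 8)), Mul(-1, 371)) = Add(Add(477, 125), -371) = Add(602, -371) = 231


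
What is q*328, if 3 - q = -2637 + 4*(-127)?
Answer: 1032544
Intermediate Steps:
q = 3148 (q = 3 - (-2637 + 4*(-127)) = 3 - (-2637 - 508) = 3 - 1*(-3145) = 3 + 3145 = 3148)
q*328 = 3148*328 = 1032544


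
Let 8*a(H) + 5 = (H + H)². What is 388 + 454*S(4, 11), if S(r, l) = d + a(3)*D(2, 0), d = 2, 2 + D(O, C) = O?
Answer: 1296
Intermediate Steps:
D(O, C) = -2 + O
a(H) = -5/8 + H²/2 (a(H) = -5/8 + (H + H)²/8 = -5/8 + (2*H)²/8 = -5/8 + (4*H²)/8 = -5/8 + H²/2)
S(r, l) = 2 (S(r, l) = 2 + (-5/8 + (½)*3²)*(-2 + 2) = 2 + (-5/8 + (½)*9)*0 = 2 + (-5/8 + 9/2)*0 = 2 + (31/8)*0 = 2 + 0 = 2)
388 + 454*S(4, 11) = 388 + 454*2 = 388 + 908 = 1296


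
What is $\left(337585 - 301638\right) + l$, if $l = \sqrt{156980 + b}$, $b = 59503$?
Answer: $35947 + \sqrt{216483} \approx 36412.0$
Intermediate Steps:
$l = \sqrt{216483}$ ($l = \sqrt{156980 + 59503} = \sqrt{216483} \approx 465.28$)
$\left(337585 - 301638\right) + l = \left(337585 - 301638\right) + \sqrt{216483} = 35947 + \sqrt{216483}$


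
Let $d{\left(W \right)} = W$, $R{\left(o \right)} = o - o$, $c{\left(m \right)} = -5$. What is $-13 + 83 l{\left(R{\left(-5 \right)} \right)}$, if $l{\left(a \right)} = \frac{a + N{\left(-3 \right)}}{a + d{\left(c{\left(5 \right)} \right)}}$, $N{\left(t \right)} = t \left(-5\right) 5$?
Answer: $-1258$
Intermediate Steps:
$R{\left(o \right)} = 0$
$N{\left(t \right)} = - 25 t$ ($N{\left(t \right)} = - 5 t 5 = - 25 t$)
$l{\left(a \right)} = \frac{75 + a}{-5 + a}$ ($l{\left(a \right)} = \frac{a - -75}{a - 5} = \frac{a + 75}{-5 + a} = \frac{75 + a}{-5 + a}$)
$-13 + 83 l{\left(R{\left(-5 \right)} \right)} = -13 + 83 \frac{75 + 0}{-5 + 0} = -13 + 83 \frac{1}{-5} \cdot 75 = -13 + 83 \left(\left(- \frac{1}{5}\right) 75\right) = -13 + 83 \left(-15\right) = -13 - 1245 = -1258$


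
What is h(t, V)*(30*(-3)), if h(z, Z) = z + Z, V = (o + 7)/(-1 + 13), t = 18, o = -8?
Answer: -3225/2 ≈ -1612.5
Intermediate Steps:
V = -1/12 (V = (-8 + 7)/(-1 + 13) = -1/12 ≈ -0.083333)
h(z, Z) = Z + z
h(t, V)*(30*(-3)) = (-1/12 + 18)*(30*(-3)) = (215/12)*(-90) = -3225/2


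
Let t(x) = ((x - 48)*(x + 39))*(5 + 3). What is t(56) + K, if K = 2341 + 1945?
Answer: 10366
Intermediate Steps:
K = 4286
t(x) = 8*(-48 + x)*(39 + x) (t(x) = ((-48 + x)*(39 + x))*8 = 8*(-48 + x)*(39 + x))
t(56) + K = (-14976 - 72*56 + 8*56²) + 4286 = (-14976 - 4032 + 8*3136) + 4286 = (-14976 - 4032 + 25088) + 4286 = 6080 + 4286 = 10366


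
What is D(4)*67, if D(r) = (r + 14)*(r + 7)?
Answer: 13266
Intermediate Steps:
D(r) = (7 + r)*(14 + r) (D(r) = (14 + r)*(7 + r) = (7 + r)*(14 + r))
D(4)*67 = (98 + 4**2 + 21*4)*67 = (98 + 16 + 84)*67 = 198*67 = 13266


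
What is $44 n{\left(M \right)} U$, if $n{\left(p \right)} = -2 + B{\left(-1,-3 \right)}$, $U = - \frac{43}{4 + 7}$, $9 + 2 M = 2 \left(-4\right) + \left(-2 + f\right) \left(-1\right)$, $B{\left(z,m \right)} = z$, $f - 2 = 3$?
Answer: $516$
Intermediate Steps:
$f = 5$ ($f = 2 + 3 = 5$)
$M = -10$ ($M = - \frac{9}{2} + \frac{2 \left(-4\right) + \left(-2 + 5\right) \left(-1\right)}{2} = - \frac{9}{2} + \frac{-8 + 3 \left(-1\right)}{2} = - \frac{9}{2} + \frac{-8 - 3}{2} = - \frac{9}{2} + \frac{1}{2} \left(-11\right) = - \frac{9}{2} - \frac{11}{2} = -10$)
$U = - \frac{43}{11} \approx -3.9091$
$n{\left(p \right)} = -3$ ($n{\left(p \right)} = -2 - 1 = -3$)
$44 n{\left(M \right)} U = 44 \left(-3\right) \left(- \frac{43}{11}\right) = \left(-132\right) \left(- \frac{43}{11}\right) = 516$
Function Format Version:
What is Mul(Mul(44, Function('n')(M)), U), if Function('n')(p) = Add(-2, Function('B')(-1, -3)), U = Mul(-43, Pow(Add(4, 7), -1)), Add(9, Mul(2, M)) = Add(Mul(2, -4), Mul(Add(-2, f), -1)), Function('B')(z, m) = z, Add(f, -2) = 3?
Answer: 516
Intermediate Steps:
f = 5 (f = Add(2, 3) = 5)
M = -10 (M = Add(Rational(-9, 2), Mul(Rational(1, 2), Add(Mul(2, -4), Mul(Add(-2, 5), -1)))) = Add(Rational(-9, 2), Mul(Rational(1, 2), Add(-8, Mul(3, -1)))) = Add(Rational(-9, 2), Mul(Rational(1, 2), Add(-8, -3))) = Add(Rational(-9, 2), Mul(Rational(1, 2), -11)) = Add(Rational(-9, 2), Rational(-11, 2)) = -10)
U = Rational(-43, 11) (U = Mul(-43, Pow(11, -1)) = Mul(-43, Rational(1, 11)) = Rational(-43, 11) ≈ -3.9091)
Function('n')(p) = -3 (Function('n')(p) = Add(-2, -1) = -3)
Mul(Mul(44, Function('n')(M)), U) = Mul(Mul(44, -3), Rational(-43, 11)) = Mul(-132, Rational(-43, 11)) = 516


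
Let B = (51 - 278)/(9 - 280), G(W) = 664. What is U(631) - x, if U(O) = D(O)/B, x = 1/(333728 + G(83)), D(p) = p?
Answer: 57181366165/75906984 ≈ 753.31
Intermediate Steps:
B = 227/271 (B = -227/(-271) = -227*(-1/271) = 227/271 ≈ 0.83764)
x = 1/334392 (x = 1/(333728 + 664) = 1/334392 ≈ 2.9905e-6)
U(O) = 271*O/227 (U(O) = O/(227/271) = O*(271/227) = 271*O/227)
U(631) - x = (271/227)*631 - 1*1/334392 = 171001/227 - 1/334392 = 57181366165/75906984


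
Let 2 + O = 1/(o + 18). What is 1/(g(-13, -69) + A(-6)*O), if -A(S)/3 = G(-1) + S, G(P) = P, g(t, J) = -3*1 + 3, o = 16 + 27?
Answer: -61/2541 ≈ -0.024006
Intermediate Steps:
o = 43
g(t, J) = 0 (g(t, J) = -3 + 3 = 0)
A(S) = 3 - 3*S (A(S) = -3*(-1 + S) = 3 - 3*S)
O = -121/61 (O = -2 + 1/(43 + 18) = -2 + 1/61 = -121/61 ≈ -1.9836)
1/(g(-13, -69) + A(-6)*O) = 1/(0 + (3 - 3*(-6))*(-121/61)) = 1/(0 + (3 + 18)*(-121/61)) = 1/(0 + 21*(-121/61)) = 1/(0 - 2541/61) = 1/(-2541/61) = -61/2541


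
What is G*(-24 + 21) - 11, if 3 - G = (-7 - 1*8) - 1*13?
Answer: -104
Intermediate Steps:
G = 31 (G = 3 - ((-7 - 1*8) - 1*13) = 3 - ((-7 - 8) - 13) = 3 - (-15 - 13) = 3 - 1*(-28) = 3 + 28 = 31)
G*(-24 + 21) - 11 = 31*(-24 + 21) - 11 = 31*(-3) - 11 = -93 - 11 = -104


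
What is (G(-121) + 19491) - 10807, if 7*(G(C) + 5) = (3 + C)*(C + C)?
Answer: 89309/7 ≈ 12758.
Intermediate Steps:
G(C) = -5 + 2*C*(3 + C)/7 (G(C) = -5 + ((3 + C)*(C + C))/7 = -5 + ((3 + C)*(2*C))/7 = -5 + (2*C*(3 + C))/7 = -5 + 2*C*(3 + C)/7)
(G(-121) + 19491) - 10807 = ((-5 + (2/7)*(-121)**2 + (6/7)*(-121)) + 19491) - 10807 = ((-5 + (2/7)*14641 - 726/7) + 19491) - 10807 = ((-5 + 29282/7 - 726/7) + 19491) - 10807 = (28521/7 + 19491) - 10807 = 164958/7 - 10807 = 89309/7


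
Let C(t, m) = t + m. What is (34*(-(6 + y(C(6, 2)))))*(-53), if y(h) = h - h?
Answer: 10812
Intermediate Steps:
C(t, m) = m + t
y(h) = 0
(34*(-(6 + y(C(6, 2)))))*(-53) = (34*(-(6 + 0)))*(-53) = (34*(-1*6))*(-53) = (34*(-6))*(-53) = -204*(-53) = 10812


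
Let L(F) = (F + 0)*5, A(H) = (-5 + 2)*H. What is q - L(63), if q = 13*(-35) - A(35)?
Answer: -665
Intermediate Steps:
A(H) = -3*H
L(F) = 5*F (L(F) = F*5 = 5*F)
q = -350 (q = 13*(-35) - (-3)*35 = -455 - 1*(-105) = -455 + 105 = -350)
q - L(63) = -350 - 5*63 = -350 - 1*315 = -350 - 315 = -665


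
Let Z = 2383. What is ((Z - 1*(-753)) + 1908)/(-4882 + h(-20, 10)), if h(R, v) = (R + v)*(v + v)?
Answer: -2522/2541 ≈ -0.99252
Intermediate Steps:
h(R, v) = 2*v*(R + v) (h(R, v) = (R + v)*(2*v) = 2*v*(R + v))
((Z - 1*(-753)) + 1908)/(-4882 + h(-20, 10)) = ((2383 - 1*(-753)) + 1908)/(-4882 + 2*10*(-20 + 10)) = ((2383 + 753) + 1908)/(-4882 + 2*10*(-10)) = (3136 + 1908)/(-4882 - 200) = 5044/(-5082) = 5044*(-1/5082) = -2522/2541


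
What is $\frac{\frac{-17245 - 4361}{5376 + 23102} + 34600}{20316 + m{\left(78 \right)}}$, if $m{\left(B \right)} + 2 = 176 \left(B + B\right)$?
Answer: $\frac{492658597}{680197030} \approx 0.72429$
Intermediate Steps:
$m{\left(B \right)} = -2 + 352 B$ ($m{\left(B \right)} = -2 + 176 \left(B + B\right) = -2 + 176 \cdot 2 B = -2 + 352 B$)
$\frac{\frac{-17245 - 4361}{5376 + 23102} + 34600}{20316 + m{\left(78 \right)}} = \frac{\frac{-17245 - 4361}{5376 + 23102} + 34600}{20316 + \left(-2 + 352 \cdot 78\right)} = \frac{- \frac{21606}{28478} + 34600}{20316 + \left(-2 + 27456\right)} = \frac{\left(-21606\right) \frac{1}{28478} + 34600}{20316 + 27454} = \frac{- \frac{10803}{14239} + 34600}{47770} = \frac{492658597}{14239} \cdot \frac{1}{47770} = \frac{492658597}{680197030}$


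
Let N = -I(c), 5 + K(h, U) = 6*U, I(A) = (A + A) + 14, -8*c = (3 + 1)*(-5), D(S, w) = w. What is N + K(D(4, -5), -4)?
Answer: -48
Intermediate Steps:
c = 5/2 (c = -(3 + 1)*(-5)/8 = -(-5)/2 = -⅛*(-20) = 5/2 ≈ 2.5000)
I(A) = 14 + 2*A (I(A) = 2*A + 14 = 14 + 2*A)
K(h, U) = -5 + 6*U
N = -19 (N = -(14 + 2*(5/2)) = -(14 + 5) = -1*19 = -19)
N + K(D(4, -5), -4) = -19 + (-5 + 6*(-4)) = -19 + (-5 - 24) = -19 - 29 = -48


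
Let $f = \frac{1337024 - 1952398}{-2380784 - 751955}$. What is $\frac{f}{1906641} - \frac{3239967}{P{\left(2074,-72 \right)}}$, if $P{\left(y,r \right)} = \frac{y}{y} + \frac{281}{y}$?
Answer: $- \frac{13378925199217051198424}{4688811766463715} \approx -2.8534 \cdot 10^{6}$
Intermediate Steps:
$P{\left(y,r \right)} = 1 + \frac{281}{y}$
$f = \frac{615374}{3132739}$ ($f = - \frac{615374}{-3132739} = \left(-615374\right) \left(- \frac{1}{3132739}\right) = \frac{615374}{3132739} \approx 0.19643$)
$\frac{f}{1906641} - \frac{3239967}{P{\left(2074,-72 \right)}} = \frac{615374}{3132739 \cdot 1906641} - \frac{3239967}{\frac{1}{2074} \left(281 + 2074\right)} = \frac{615374}{3132739} \cdot \frac{1}{1906641} - \frac{3239967}{\frac{1}{2074} \cdot 2355} = \frac{615374}{5973008619699} - \frac{3239967}{\frac{2355}{2074}} = \frac{615374}{5973008619699} - \frac{2239897186}{785} = - \frac{13378925199217051198424}{4688811766463715}$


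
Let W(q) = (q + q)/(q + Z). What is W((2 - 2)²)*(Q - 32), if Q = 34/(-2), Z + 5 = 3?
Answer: 0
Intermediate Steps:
Z = -2 (Z = -5 + 3 = -2)
W(q) = 2*q/(-2 + q) (W(q) = (q + q)/(q - 2) = (2*q)/(-2 + q) = 2*q/(-2 + q))
Q = -17 (Q = 34*(-½) = -17)
W((2 - 2)²)*(Q - 32) = (2*(2 - 2)²/(-2 + (2 - 2)²))*(-17 - 32) = (2*0²/(-2 + 0²))*(-49) = (2*0/(-2 + 0))*(-49) = (2*0/(-2))*(-49) = (2*0*(-½))*(-49) = 0*(-49) = 0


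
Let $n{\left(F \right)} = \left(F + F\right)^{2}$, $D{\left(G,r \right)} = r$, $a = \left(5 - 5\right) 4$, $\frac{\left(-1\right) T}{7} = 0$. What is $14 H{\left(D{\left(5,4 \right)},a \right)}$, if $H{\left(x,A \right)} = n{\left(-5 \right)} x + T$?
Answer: $5600$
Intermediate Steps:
$T = 0$ ($T = \left(-7\right) 0 = 0$)
$a = 0$ ($a = 0 \cdot 4 = 0$)
$n{\left(F \right)} = 4 F^{2}$ ($n{\left(F \right)} = \left(2 F\right)^{2} = 4 F^{2}$)
$H{\left(x,A \right)} = 100 x$ ($H{\left(x,A \right)} = 4 \left(-5\right)^{2} x + 0 = 4 \cdot 25 x + 0 = 100 x + 0 = 100 x$)
$14 H{\left(D{\left(5,4 \right)},a \right)} = 14 \cdot 100 \cdot 4 = 14 \cdot 400 = 5600$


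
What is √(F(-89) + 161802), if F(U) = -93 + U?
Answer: 2*√40405 ≈ 402.02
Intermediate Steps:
√(F(-89) + 161802) = √((-93 - 89) + 161802) = √(-182 + 161802) = √161620 = 2*√40405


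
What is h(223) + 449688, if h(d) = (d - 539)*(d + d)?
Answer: 308752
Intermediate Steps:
h(d) = 2*d*(-539 + d) (h(d) = (-539 + d)*(2*d) = 2*d*(-539 + d))
h(223) + 449688 = 2*223*(-539 + 223) + 449688 = 2*223*(-316) + 449688 = -140936 + 449688 = 308752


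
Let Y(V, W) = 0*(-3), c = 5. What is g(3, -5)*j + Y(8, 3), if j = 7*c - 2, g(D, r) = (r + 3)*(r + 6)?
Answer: -66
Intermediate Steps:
g(D, r) = (3 + r)*(6 + r)
j = 33 (j = 7*5 - 2 = 35 - 2 = 33)
Y(V, W) = 0
g(3, -5)*j + Y(8, 3) = (18 + (-5)² + 9*(-5))*33 + 0 = (18 + 25 - 45)*33 + 0 = -2*33 + 0 = -66 + 0 = -66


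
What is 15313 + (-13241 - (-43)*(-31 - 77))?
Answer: -2572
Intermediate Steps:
15313 + (-13241 - (-43)*(-31 - 77)) = 15313 + (-13241 - (-43)*(-108)) = 15313 + (-13241 - 1*4644) = 15313 + (-13241 - 4644) = 15313 - 17885 = -2572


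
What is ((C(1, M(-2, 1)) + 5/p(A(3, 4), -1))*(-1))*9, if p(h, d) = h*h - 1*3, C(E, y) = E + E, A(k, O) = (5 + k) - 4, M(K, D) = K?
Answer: -279/13 ≈ -21.462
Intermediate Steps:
A(k, O) = 1 + k
C(E, y) = 2*E
p(h, d) = -3 + h² (p(h, d) = h² - 3 = -3 + h²)
((C(1, M(-2, 1)) + 5/p(A(3, 4), -1))*(-1))*9 = ((2*1 + 5/(-3 + (1 + 3)²))*(-1))*9 = ((2 + 5/(-3 + 4²))*(-1))*9 = ((2 + 5/(-3 + 16))*(-1))*9 = ((2 + 5/13)*(-1))*9 = ((31/13)*(-1))*9 = -31/13*9 = -279/13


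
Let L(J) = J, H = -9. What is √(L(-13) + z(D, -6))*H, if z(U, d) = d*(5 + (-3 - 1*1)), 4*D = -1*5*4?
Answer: -9*I*√19 ≈ -39.23*I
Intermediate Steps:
D = -5 (D = (-1*5*4)/4 = (-5*4)/4 = (¼)*(-20) = -5)
z(U, d) = d (z(U, d) = d*(5 + (-3 - 1)) = d*(5 - 4) = d*1 = d)
√(L(-13) + z(D, -6))*H = √(-13 - 6)*(-9) = √(-19)*(-9) = (I*√19)*(-9) = -9*I*√19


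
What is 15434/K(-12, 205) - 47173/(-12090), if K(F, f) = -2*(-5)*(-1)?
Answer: -18612533/12090 ≈ -1539.5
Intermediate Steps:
K(F, f) = -10 (K(F, f) = 10*(-1) = -10)
15434/K(-12, 205) - 47173/(-12090) = 15434/(-10) - 47173/(-12090) = 15434*(-⅒) - 47173*(-1/12090) = -7717/5 + 47173/12090 = -18612533/12090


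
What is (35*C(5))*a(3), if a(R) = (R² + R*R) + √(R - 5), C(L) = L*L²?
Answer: 78750 + 4375*I*√2 ≈ 78750.0 + 6187.2*I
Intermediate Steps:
C(L) = L³
a(R) = √(-5 + R) + 2*R² (a(R) = (R² + R²) + √(-5 + R) = 2*R² + √(-5 + R) = √(-5 + R) + 2*R²)
(35*C(5))*a(3) = (35*5³)*(√(-5 + 3) + 2*3²) = (35*125)*(√(-2) + 2*9) = 4375*(I*√2 + 18) = 4375*(18 + I*√2) = 78750 + 4375*I*√2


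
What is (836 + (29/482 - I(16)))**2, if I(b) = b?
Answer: 156237582361/232324 ≈ 6.7250e+5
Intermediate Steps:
(836 + (29/482 - I(16)))**2 = (836 + (29/482 - 1*16))**2 = (836 + (29*(1/482) - 16))**2 = (836 + (29/482 - 16))**2 = (836 - 7683/482)**2 = (395269/482)**2 = 156237582361/232324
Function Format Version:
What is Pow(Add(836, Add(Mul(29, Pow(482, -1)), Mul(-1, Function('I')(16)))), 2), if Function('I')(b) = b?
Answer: Rational(156237582361, 232324) ≈ 6.7250e+5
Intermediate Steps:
Pow(Add(836, Add(Mul(29, Pow(482, -1)), Mul(-1, Function('I')(16)))), 2) = Pow(Add(836, Add(Mul(29, Pow(482, -1)), Mul(-1, 16))), 2) = Pow(Add(836, Add(Mul(29, Rational(1, 482)), -16)), 2) = Pow(Add(836, Add(Rational(29, 482), -16)), 2) = Pow(Add(836, Rational(-7683, 482)), 2) = Pow(Rational(395269, 482), 2) = Rational(156237582361, 232324)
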